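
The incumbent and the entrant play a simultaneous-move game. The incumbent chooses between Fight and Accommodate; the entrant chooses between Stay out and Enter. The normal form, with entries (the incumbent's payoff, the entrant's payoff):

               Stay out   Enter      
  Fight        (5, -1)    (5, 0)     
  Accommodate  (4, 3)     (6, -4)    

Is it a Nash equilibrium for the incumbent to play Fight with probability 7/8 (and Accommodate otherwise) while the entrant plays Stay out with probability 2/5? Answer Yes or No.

No

Given the entrant's mix q = 2/5, the incumbent's payoff from Fight is 5 but from Accommodate is 26/5. The incumbent strictly prefers Accommodate, so the incumbent would not mix.
So the proposed profile is not a Nash equilibrium.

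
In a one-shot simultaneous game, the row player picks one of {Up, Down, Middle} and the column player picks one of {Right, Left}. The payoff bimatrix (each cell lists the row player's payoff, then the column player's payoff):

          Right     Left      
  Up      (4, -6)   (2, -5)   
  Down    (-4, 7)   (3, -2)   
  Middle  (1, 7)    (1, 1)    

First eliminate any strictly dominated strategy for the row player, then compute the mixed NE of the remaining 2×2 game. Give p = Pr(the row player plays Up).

The row player's strategy Middle is strictly dominated by Up: 4 > 1 and 2 > 1. Eliminate Middle.
In a mixed equilibrium the column player is indifferent between Right and Left; this condition fixes p.
  the column player's payoff to Right: p·(-6) + (1−p)·7 = -13p + 7
  the column player's payoff to Left: p·(-5) + (1−p)·(-2) = -3p - 2
  -13p + 7 = -3p - 2  ⇒  -10p = -9  ⇒  p = 9/10.

p = 9/10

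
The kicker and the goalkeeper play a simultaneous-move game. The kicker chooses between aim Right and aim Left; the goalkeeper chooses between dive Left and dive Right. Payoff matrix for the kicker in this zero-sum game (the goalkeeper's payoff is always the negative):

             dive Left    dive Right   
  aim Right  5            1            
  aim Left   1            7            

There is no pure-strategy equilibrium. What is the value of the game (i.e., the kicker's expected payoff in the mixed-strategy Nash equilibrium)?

In a mixed equilibrium the kicker is indifferent between aim Right and aim Left; this condition fixes q.
  the kicker's payoff from aim Right: q·5 + (1−q)·1 = 4q + 1
  the kicker's payoff from aim Left: q·1 + (1−q)·7 = -6q + 7
  4q + 1 = -6q + 7  ⇒  10q = 6  ⇒  q = 3/5.
The value is the kicker's expected payoff against this mix (using aim Right): (3/5)·5 + (2/5)·1 = 17/5.

v = 17/5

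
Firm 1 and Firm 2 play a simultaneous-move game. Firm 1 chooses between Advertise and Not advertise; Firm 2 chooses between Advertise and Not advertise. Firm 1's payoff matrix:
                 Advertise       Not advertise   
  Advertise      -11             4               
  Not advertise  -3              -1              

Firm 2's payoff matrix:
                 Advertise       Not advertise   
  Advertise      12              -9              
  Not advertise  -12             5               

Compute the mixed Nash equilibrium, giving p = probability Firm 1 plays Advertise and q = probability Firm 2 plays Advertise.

In a mixed equilibrium Firm 2 is indifferent between Advertise and Not advertise; this condition fixes p.
  Firm 2's payoff to Advertise: p·12 + (1−p)·(-12) = 24p - 12
  Firm 2's payoff to Not advertise: p·(-9) + (1−p)·5 = -14p + 5
  24p - 12 = -14p + 5  ⇒  38p = 17  ⇒  p = 17/38.
Set Firm 1's expected payoff from Advertise equal to that from Not advertise:
  Firm 1's payoff from Advertise: q·(-11) + (1−q)·4 = -15q + 4
  Firm 1's payoff from Not advertise: q·(-3) + (1−q)·(-1) = -2q - 1
  -15q + 4 = -2q - 1  ⇒  -13q = -5  ⇒  q = 5/13.

p = 17/38, q = 5/13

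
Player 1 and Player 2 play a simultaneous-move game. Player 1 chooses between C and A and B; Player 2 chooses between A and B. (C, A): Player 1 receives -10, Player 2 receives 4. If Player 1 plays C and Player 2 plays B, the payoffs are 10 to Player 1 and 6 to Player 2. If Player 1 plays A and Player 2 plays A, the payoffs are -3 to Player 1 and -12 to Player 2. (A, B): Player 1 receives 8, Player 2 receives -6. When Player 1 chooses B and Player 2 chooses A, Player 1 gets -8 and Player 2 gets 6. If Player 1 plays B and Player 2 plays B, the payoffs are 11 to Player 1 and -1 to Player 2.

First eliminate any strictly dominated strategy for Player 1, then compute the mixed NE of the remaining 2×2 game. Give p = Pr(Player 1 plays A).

Player 1's strategy C is strictly dominated by B: -8 > -10 and 11 > 10. Eliminate C.
For Player 2 to be willing to mix, Player 2 must be indifferent between A and B, which pins down Player 1's mix.
  Player 2's expected payoff from A: p·(-12) + (1−p)·6 = -18p + 6
  Player 2's expected payoff from B: p·(-6) + (1−p)·(-1) = -5p - 1
  -18p + 6 = -5p - 1  ⇒  -13p = -7  ⇒  p = 7/13.

p = 7/13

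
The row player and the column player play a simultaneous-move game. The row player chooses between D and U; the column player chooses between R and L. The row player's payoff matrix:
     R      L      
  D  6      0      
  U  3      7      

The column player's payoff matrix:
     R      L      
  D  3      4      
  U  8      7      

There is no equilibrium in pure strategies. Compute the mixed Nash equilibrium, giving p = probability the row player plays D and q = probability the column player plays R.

p = 1/2, q = 7/10

Set the column player's expected payoff from R equal to that from L:
  the column player's expected payoff from R: p·3 + (1−p)·8 = -5p + 8
  the column player's expected payoff from L: p·4 + (1−p)·7 = -3p + 7
  -5p + 8 = -3p + 7  ⇒  -2p = -1  ⇒  p = 1/2.
Set the row player's expected payoff from D equal to that from U:
  the row player's payoff to D: q·6 + (1−q)·0 = 6q
  the row player's payoff to U: q·3 + (1−q)·7 = -4q + 7
  6q = -4q + 7  ⇒  10q = 7  ⇒  q = 7/10.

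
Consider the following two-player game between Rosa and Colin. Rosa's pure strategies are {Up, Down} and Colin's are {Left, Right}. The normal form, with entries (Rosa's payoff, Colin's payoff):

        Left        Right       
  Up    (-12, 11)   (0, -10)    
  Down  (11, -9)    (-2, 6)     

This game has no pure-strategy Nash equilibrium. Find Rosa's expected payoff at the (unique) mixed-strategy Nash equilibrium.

-24/25

Set Rosa's expected payoff from Up equal to that from Down:
  Rosa's expected payoff from Up: q·(-12) + (1−q)·0 = -12q
  Rosa's expected payoff from Down: q·11 + (1−q)·(-2) = 13q - 2
  -12q = 13q - 2  ⇒  -25q = -2  ⇒  q = 2/25.
At equilibrium Rosa is indifferent across rows, so Rosa's payoff equals the payoff from Up: (2/25)·(-12) + (23/25)·0 = -24/25.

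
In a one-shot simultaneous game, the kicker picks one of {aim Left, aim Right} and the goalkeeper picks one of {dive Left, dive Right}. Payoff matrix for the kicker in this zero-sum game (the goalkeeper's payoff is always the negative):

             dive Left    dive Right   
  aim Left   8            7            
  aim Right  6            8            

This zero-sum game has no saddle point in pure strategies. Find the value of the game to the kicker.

v = 22/3

The kicker's indifference between aim Left and aim Right determines the goalkeeper's mixing probability q:
  the kicker's payoff from aim Left: q·8 + (1−q)·7 = q + 7
  the kicker's payoff from aim Right: q·6 + (1−q)·8 = -2q + 8
  q + 7 = -2q + 8  ⇒  3q = 1  ⇒  q = 1/3.
The value is the kicker's expected payoff against this mix (using aim Left): (1/3)·8 + (2/3)·7 = 22/3.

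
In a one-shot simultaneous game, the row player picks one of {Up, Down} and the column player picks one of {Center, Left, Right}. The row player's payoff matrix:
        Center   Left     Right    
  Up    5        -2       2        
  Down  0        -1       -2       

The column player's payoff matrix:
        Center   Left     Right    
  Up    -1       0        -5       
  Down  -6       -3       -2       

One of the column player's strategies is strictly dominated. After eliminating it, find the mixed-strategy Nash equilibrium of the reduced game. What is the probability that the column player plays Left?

The column player's strategy Center is strictly dominated by Left: 0 > -1 and -3 > -6. Eliminate Center.
The row player's indifference between Up and Down determines the column player's mixing probability q:
  the row player's expected payoff from Up: q·(-2) + (1−q)·2 = -4q + 2
  the row player's expected payoff from Down: q·(-1) + (1−q)·(-2) = q - 2
  -4q + 2 = q - 2  ⇒  -5q = -4  ⇒  q = 4/5.

q = 4/5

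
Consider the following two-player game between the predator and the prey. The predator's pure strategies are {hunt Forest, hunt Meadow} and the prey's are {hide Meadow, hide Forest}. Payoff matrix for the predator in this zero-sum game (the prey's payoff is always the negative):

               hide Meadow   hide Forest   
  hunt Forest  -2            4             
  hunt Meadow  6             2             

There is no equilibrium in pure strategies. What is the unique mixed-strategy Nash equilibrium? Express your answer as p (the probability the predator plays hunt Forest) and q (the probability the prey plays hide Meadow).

Set the prey's expected payoff from hide Meadow equal to that from hide Forest:
  the prey's payoff to hide Meadow: p·2 + (1−p)·(-6) = 8p - 6
  the prey's payoff to hide Forest: p·(-4) + (1−p)·(-2) = -2p - 2
  8p - 6 = -2p - 2  ⇒  10p = 4  ⇒  p = 2/5.
The prey's mix must leave the predator indifferent between hunt Forest and hunt Meadow.
  the predator's payoff to hunt Forest: q·(-2) + (1−q)·4 = -6q + 4
  the predator's payoff to hunt Meadow: q·6 + (1−q)·2 = 4q + 2
  -6q + 4 = 4q + 2  ⇒  -10q = -2  ⇒  q = 1/5.

p = 2/5, q = 1/5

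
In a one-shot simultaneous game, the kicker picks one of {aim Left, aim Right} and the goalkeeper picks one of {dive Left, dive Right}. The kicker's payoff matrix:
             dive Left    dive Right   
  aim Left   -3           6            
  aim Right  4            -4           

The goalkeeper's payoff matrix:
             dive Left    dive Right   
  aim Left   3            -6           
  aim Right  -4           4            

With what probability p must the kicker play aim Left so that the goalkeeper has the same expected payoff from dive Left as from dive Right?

For the goalkeeper to be willing to mix, the goalkeeper must be indifferent between dive Left and dive Right, which pins down the kicker's mix.
  the goalkeeper's payoff from dive Left: p·3 + (1−p)·(-4) = 7p - 4
  the goalkeeper's payoff from dive Right: p·(-6) + (1−p)·4 = -10p + 4
  7p - 4 = -10p + 4  ⇒  17p = 8  ⇒  p = 8/17.

p = 8/17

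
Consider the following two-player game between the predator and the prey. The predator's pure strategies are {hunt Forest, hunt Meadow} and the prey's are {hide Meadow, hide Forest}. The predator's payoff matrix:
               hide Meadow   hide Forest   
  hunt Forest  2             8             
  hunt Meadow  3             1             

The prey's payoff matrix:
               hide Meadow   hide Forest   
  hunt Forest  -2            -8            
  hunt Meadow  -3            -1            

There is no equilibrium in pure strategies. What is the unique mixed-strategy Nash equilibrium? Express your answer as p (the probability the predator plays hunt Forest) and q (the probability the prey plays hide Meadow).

In a mixed equilibrium the prey is indifferent between hide Meadow and hide Forest; this condition fixes p.
  the prey's payoff from hide Meadow: p·(-2) + (1−p)·(-3) = p - 3
  the prey's payoff from hide Forest: p·(-8) + (1−p)·(-1) = -7p - 1
  p - 3 = -7p - 1  ⇒  8p = 2  ⇒  p = 1/4.
The prey's mix must leave the predator indifferent between hunt Forest and hunt Meadow.
  the predator's expected payoff from hunt Forest: q·2 + (1−q)·8 = -6q + 8
  the predator's expected payoff from hunt Meadow: q·3 + (1−q)·1 = 2q + 1
  -6q + 8 = 2q + 1  ⇒  -8q = -7  ⇒  q = 7/8.

p = 1/4, q = 7/8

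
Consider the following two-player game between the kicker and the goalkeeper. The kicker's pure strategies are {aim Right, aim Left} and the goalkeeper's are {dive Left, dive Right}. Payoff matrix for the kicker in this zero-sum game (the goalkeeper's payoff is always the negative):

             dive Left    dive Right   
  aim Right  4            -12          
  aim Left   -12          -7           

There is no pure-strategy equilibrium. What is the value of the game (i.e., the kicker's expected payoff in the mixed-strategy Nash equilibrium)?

v = -172/21

The goalkeeper's mix must leave the kicker indifferent between aim Right and aim Left.
  the kicker's expected payoff from aim Right: q·4 + (1−q)·(-12) = 16q - 12
  the kicker's expected payoff from aim Left: q·(-12) + (1−q)·(-7) = -5q - 7
  16q - 12 = -5q - 7  ⇒  21q = 5  ⇒  q = 5/21.
The value is the kicker's expected payoff against this mix (using aim Right): (5/21)·4 + (16/21)·(-12) = -172/21.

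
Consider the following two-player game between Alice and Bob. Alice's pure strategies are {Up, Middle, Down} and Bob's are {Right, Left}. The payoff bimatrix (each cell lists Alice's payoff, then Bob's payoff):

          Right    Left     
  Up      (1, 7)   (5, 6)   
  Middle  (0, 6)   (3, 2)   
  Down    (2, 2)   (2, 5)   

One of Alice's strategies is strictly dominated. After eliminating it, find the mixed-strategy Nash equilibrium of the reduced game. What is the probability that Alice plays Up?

Alice's strategy Middle is strictly dominated by Up: 1 > 0 and 5 > 3. Eliminate Middle.
For Bob to be willing to mix, Bob must be indifferent between Right and Left, which pins down Alice's mix.
  Bob's payoff from Right: p·7 + (1−p)·2 = 5p + 2
  Bob's payoff from Left: p·6 + (1−p)·5 = p + 5
  5p + 2 = p + 5  ⇒  4p = 3  ⇒  p = 3/4.

p = 3/4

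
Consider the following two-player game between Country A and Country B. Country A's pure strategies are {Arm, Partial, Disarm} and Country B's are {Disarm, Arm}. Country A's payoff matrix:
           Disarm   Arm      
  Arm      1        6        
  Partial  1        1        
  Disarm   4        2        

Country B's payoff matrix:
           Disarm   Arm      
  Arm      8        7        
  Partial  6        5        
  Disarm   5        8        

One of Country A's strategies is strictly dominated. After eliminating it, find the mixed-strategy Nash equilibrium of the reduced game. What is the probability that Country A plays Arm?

p = 3/4

Country A's strategy Partial is strictly dominated by Disarm: 4 > 1 and 2 > 1. Eliminate Partial.
In a mixed equilibrium Country B is indifferent between Disarm and Arm; this condition fixes p.
  Country B's payoff from Disarm: p·8 + (1−p)·5 = 3p + 5
  Country B's payoff from Arm: p·7 + (1−p)·8 = -p + 8
  3p + 5 = -p + 8  ⇒  4p = 3  ⇒  p = 3/4.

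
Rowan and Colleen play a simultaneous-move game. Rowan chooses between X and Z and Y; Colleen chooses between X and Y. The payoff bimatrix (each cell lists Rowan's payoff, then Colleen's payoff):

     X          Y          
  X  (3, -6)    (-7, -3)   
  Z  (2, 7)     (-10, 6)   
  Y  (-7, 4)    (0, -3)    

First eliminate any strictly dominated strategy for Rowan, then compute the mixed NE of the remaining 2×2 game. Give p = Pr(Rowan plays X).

p = 7/10

Rowan's strategy Z is strictly dominated by X: 3 > 2 and -7 > -10. Eliminate Z.
In a mixed equilibrium Colleen is indifferent between X and Y; this condition fixes p.
  Colleen's payoff to X: p·(-6) + (1−p)·4 = -10p + 4
  Colleen's payoff to Y: p·(-3) + (1−p)·(-3) = -3
  -10p + 4 = -3  ⇒  -10p = -7  ⇒  p = 7/10.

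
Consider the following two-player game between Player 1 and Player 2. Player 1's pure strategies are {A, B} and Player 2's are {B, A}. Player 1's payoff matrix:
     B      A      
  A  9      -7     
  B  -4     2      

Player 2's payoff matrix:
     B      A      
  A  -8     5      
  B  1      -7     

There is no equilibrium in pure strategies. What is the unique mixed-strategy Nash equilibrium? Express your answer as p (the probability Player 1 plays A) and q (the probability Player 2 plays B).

p = 8/21, q = 9/22

Player 2's indifference between B and A determines Player 1's mixing probability p:
  Player 2's expected payoff from B: p·(-8) + (1−p)·1 = -9p + 1
  Player 2's expected payoff from A: p·5 + (1−p)·(-7) = 12p - 7
  -9p + 1 = 12p - 7  ⇒  -21p = -8  ⇒  p = 8/21.
For Player 1 to be willing to mix, Player 1 must be indifferent between A and B, which pins down Player 2's mix.
  Player 1's expected payoff from A: q·9 + (1−q)·(-7) = 16q - 7
  Player 1's expected payoff from B: q·(-4) + (1−q)·2 = -6q + 2
  16q - 7 = -6q + 2  ⇒  22q = 9  ⇒  q = 9/22.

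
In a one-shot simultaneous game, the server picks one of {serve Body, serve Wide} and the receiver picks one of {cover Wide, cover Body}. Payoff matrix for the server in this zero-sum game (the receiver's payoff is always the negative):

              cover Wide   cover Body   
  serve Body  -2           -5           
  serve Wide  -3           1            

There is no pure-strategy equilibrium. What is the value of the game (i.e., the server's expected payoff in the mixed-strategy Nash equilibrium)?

In a mixed equilibrium the server is indifferent between serve Body and serve Wide; this condition fixes q.
  the server's payoff from serve Body: q·(-2) + (1−q)·(-5) = 3q - 5
  the server's payoff from serve Wide: q·(-3) + (1−q)·1 = -4q + 1
  3q - 5 = -4q + 1  ⇒  7q = 6  ⇒  q = 6/7.
The value is the server's expected payoff against this mix (using serve Body): (6/7)·(-2) + (1/7)·(-5) = -17/7.

v = -17/7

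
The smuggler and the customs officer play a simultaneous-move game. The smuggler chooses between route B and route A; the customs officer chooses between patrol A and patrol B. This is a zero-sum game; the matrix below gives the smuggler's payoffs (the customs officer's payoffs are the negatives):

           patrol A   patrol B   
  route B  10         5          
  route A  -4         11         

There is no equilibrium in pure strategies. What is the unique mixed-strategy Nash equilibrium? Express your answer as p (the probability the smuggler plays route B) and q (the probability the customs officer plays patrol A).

p = 3/4, q = 3/10

The smuggler's mix must leave the customs officer indifferent between patrol A and patrol B.
  the customs officer's payoff from patrol A: p·(-10) + (1−p)·4 = -14p + 4
  the customs officer's payoff from patrol B: p·(-5) + (1−p)·(-11) = 6p - 11
  -14p + 4 = 6p - 11  ⇒  -20p = -15  ⇒  p = 3/4.
The smuggler's indifference between route B and route A determines the customs officer's mixing probability q:
  the smuggler's payoff from route B: q·10 + (1−q)·5 = 5q + 5
  the smuggler's payoff from route A: q·(-4) + (1−q)·11 = -15q + 11
  5q + 5 = -15q + 11  ⇒  20q = 6  ⇒  q = 3/10.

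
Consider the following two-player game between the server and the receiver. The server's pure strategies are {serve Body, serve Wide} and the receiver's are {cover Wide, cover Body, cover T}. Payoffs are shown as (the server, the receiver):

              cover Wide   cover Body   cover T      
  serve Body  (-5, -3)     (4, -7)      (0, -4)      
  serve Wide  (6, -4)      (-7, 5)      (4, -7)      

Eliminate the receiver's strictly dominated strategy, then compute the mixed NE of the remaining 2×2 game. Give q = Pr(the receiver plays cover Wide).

q = 1/2

The receiver's strategy cover T is strictly dominated by cover Wide: -3 > -4 and -4 > -7. Eliminate cover T.
The server's indifference between serve Body and serve Wide determines the receiver's mixing probability q:
  the server's payoff from serve Body: q·(-5) + (1−q)·4 = -9q + 4
  the server's payoff from serve Wide: q·6 + (1−q)·(-7) = 13q - 7
  -9q + 4 = 13q - 7  ⇒  -22q = -11  ⇒  q = 1/2.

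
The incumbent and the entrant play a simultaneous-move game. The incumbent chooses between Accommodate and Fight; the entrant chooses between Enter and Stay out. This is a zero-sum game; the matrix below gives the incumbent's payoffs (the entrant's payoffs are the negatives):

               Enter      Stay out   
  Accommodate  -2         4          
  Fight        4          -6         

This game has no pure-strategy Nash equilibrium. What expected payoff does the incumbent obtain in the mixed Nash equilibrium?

The entrant's mix must leave the incumbent indifferent between Accommodate and Fight.
  the incumbent's expected payoff from Accommodate: q·(-2) + (1−q)·4 = -6q + 4
  the incumbent's expected payoff from Fight: q·4 + (1−q)·(-6) = 10q - 6
  -6q + 4 = 10q - 6  ⇒  -16q = -10  ⇒  q = 5/8.
At equilibrium the incumbent is indifferent across rows, so the incumbent's payoff equals the payoff from Accommodate: (5/8)·(-2) + (3/8)·4 = 1/4.

1/4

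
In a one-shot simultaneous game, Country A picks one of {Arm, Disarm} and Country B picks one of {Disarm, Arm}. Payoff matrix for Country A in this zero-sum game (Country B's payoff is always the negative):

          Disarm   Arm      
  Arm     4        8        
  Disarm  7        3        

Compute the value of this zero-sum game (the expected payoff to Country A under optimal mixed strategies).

Country B's mix must leave Country A indifferent between Arm and Disarm.
  Country A's payoff from Arm: q·4 + (1−q)·8 = -4q + 8
  Country A's payoff from Disarm: q·7 + (1−q)·3 = 4q + 3
  -4q + 8 = 4q + 3  ⇒  -8q = -5  ⇒  q = 5/8.
The value is Country A's expected payoff against this mix (using Arm): (5/8)·4 + (3/8)·8 = 11/2.

v = 11/2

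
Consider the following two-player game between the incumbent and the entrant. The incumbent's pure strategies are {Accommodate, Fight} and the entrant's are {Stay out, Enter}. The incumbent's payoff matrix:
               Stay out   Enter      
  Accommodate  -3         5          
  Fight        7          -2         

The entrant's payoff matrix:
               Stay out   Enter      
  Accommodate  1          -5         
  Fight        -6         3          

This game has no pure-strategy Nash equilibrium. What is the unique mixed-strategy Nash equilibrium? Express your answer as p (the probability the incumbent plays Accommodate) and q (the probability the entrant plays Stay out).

The incumbent's mix must leave the entrant indifferent between Stay out and Enter.
  the entrant's expected payoff from Stay out: p·1 + (1−p)·(-6) = 7p - 6
  the entrant's expected payoff from Enter: p·(-5) + (1−p)·3 = -8p + 3
  7p - 6 = -8p + 3  ⇒  15p = 9  ⇒  p = 3/5.
For the incumbent to be willing to mix, the incumbent must be indifferent between Accommodate and Fight, which pins down the entrant's mix.
  the incumbent's expected payoff from Accommodate: q·(-3) + (1−q)·5 = -8q + 5
  the incumbent's expected payoff from Fight: q·7 + (1−q)·(-2) = 9q - 2
  -8q + 5 = 9q - 2  ⇒  -17q = -7  ⇒  q = 7/17.

p = 3/5, q = 7/17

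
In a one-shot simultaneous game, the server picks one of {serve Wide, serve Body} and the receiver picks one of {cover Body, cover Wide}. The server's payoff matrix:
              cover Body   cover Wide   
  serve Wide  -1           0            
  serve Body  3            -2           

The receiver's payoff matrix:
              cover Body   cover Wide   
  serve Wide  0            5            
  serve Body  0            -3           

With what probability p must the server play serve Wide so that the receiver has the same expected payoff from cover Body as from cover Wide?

Set the receiver's expected payoff from cover Body equal to that from cover Wide:
  the receiver's expected payoff from cover Body: p·0 + (1−p)·0 = 0
  the receiver's expected payoff from cover Wide: p·5 + (1−p)·(-3) = 8p - 3
  0 = 8p - 3  ⇒  -8p = -3  ⇒  p = 3/8.

p = 3/8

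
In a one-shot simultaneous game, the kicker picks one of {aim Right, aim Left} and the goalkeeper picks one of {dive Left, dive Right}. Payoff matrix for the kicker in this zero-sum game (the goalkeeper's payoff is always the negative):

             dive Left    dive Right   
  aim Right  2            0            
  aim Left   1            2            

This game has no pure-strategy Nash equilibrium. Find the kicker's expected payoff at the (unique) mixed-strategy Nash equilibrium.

The kicker's indifference between aim Right and aim Left determines the goalkeeper's mixing probability q:
  the kicker's payoff from aim Right: q·2 + (1−q)·0 = 2q
  the kicker's payoff from aim Left: q·1 + (1−q)·2 = -q + 2
  2q = -q + 2  ⇒  3q = 2  ⇒  q = 2/3.
At equilibrium the kicker is indifferent across rows, so the kicker's payoff equals the payoff from aim Right: (2/3)·2 + (1/3)·0 = 4/3.

4/3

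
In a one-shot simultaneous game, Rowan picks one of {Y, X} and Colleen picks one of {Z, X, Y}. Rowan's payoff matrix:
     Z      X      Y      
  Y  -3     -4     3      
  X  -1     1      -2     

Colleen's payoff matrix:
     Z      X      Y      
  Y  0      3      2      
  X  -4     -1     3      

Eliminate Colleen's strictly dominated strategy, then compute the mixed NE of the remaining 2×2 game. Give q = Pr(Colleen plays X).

Colleen's strategy Z is strictly dominated by X: 3 > 0 and -1 > -4. Eliminate Z.
In a mixed equilibrium Rowan is indifferent between Y and X; this condition fixes q.
  Rowan's payoff from Y: q·(-4) + (1−q)·3 = -7q + 3
  Rowan's payoff from X: q·1 + (1−q)·(-2) = 3q - 2
  -7q + 3 = 3q - 2  ⇒  -10q = -5  ⇒  q = 1/2.

q = 1/2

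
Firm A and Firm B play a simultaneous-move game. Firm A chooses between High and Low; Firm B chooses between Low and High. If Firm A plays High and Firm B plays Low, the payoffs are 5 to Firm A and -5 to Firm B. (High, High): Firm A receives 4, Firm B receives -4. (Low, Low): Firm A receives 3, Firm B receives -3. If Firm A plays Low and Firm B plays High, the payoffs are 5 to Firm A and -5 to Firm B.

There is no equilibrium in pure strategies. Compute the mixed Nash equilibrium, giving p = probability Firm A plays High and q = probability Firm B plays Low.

p = 2/3, q = 1/3

In a mixed equilibrium Firm B is indifferent between Low and High; this condition fixes p.
  Firm B's payoff to Low: p·(-5) + (1−p)·(-3) = -2p - 3
  Firm B's payoff to High: p·(-4) + (1−p)·(-5) = p - 5
  -2p - 3 = p - 5  ⇒  -3p = -2  ⇒  p = 2/3.
Firm B's mix must leave Firm A indifferent between High and Low.
  Firm A's payoff from High: q·5 + (1−q)·4 = q + 4
  Firm A's payoff from Low: q·3 + (1−q)·5 = -2q + 5
  q + 4 = -2q + 5  ⇒  3q = 1  ⇒  q = 1/3.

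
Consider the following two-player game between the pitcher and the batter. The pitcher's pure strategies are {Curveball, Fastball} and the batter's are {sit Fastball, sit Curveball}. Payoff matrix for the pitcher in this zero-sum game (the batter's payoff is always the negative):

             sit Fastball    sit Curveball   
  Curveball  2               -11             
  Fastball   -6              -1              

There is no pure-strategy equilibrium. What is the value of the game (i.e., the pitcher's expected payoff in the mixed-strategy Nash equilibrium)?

For the pitcher to be willing to mix, the pitcher must be indifferent between Curveball and Fastball, which pins down the batter's mix.
  the pitcher's payoff from Curveball: q·2 + (1−q)·(-11) = 13q - 11
  the pitcher's payoff from Fastball: q·(-6) + (1−q)·(-1) = -5q - 1
  13q - 11 = -5q - 1  ⇒  18q = 10  ⇒  q = 5/9.
The value is the pitcher's expected payoff against this mix (using Curveball): (5/9)·2 + (4/9)·(-11) = -34/9.

v = -34/9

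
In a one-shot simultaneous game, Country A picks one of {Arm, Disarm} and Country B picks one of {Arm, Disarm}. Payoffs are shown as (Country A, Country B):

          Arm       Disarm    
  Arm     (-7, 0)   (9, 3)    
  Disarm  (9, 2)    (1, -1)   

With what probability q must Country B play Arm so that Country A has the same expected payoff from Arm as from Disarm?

q = 1/3

For Country A to be willing to mix, Country A must be indifferent between Arm and Disarm, which pins down Country B's mix.
  Country A's expected payoff from Arm: q·(-7) + (1−q)·9 = -16q + 9
  Country A's expected payoff from Disarm: q·9 + (1−q)·1 = 8q + 1
  -16q + 9 = 8q + 1  ⇒  -24q = -8  ⇒  q = 1/3.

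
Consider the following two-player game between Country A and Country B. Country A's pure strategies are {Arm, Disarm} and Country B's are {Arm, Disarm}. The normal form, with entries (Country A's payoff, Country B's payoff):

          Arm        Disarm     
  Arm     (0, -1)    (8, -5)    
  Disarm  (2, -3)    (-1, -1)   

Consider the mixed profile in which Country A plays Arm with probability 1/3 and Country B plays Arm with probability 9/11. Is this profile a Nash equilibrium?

Yes

Check Country B's indifference given Country A's mix p = 1/3:
  payoff from Arm = -7/3; payoff from Disarm = -7/3 — equal.
Check Country A's indifference given Country B's mix q = 9/11:
  payoff from Arm = 16/11; payoff from Disarm = 16/11 — equal.
Both players are indifferent, so neither can profitably deviate.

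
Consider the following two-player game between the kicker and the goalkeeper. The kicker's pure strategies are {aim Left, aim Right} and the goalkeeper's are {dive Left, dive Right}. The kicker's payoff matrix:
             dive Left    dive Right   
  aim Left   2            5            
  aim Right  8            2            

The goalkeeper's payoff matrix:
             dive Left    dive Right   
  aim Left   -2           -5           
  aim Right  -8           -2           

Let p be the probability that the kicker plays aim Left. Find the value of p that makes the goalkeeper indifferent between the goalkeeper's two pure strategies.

In a mixed equilibrium the goalkeeper is indifferent between dive Left and dive Right; this condition fixes p.
  the goalkeeper's expected payoff from dive Left: p·(-2) + (1−p)·(-8) = 6p - 8
  the goalkeeper's expected payoff from dive Right: p·(-5) + (1−p)·(-2) = -3p - 2
  6p - 8 = -3p - 2  ⇒  9p = 6  ⇒  p = 2/3.

p = 2/3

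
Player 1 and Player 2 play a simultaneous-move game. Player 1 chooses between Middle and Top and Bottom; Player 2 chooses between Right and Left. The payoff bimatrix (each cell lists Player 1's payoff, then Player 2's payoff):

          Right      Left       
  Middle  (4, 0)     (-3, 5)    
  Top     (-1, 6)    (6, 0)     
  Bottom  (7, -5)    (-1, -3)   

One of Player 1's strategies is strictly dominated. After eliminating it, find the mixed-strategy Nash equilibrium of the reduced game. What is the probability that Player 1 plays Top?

p = 1/4

Player 1's strategy Middle is strictly dominated by Bottom: 7 > 4 and -1 > -3. Eliminate Middle.
For Player 2 to be willing to mix, Player 2 must be indifferent between Right and Left, which pins down Player 1's mix.
  Player 2's expected payoff from Right: p·6 + (1−p)·(-5) = 11p - 5
  Player 2's expected payoff from Left: p·0 + (1−p)·(-3) = 3p - 3
  11p - 5 = 3p - 3  ⇒  8p = 2  ⇒  p = 1/4.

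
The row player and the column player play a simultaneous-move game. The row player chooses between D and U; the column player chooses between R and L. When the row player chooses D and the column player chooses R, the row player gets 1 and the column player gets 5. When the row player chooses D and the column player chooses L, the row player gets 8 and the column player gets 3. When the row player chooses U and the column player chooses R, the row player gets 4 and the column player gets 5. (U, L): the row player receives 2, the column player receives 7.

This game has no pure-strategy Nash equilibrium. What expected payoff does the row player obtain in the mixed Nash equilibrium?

10/3

For the row player to be willing to mix, the row player must be indifferent between D and U, which pins down the column player's mix.
  the row player's expected payoff from D: q·1 + (1−q)·8 = -7q + 8
  the row player's expected payoff from U: q·4 + (1−q)·2 = 2q + 2
  -7q + 8 = 2q + 2  ⇒  -9q = -6  ⇒  q = 2/3.
At equilibrium the row player is indifferent across rows, so the row player's payoff equals the payoff from D: (2/3)·1 + (1/3)·8 = 10/3.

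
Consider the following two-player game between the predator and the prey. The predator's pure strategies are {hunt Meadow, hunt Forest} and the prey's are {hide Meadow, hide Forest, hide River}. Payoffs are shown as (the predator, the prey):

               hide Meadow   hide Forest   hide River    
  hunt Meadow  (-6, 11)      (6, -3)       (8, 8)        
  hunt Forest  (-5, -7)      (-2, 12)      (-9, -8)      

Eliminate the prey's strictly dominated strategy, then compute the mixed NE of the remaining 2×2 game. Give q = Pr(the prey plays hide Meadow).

The prey's strategy hide River is strictly dominated by hide Meadow: 11 > 8 and -7 > -8. Eliminate hide River.
The prey's mix must leave the predator indifferent between hunt Meadow and hunt Forest.
  the predator's payoff to hunt Meadow: q·(-6) + (1−q)·6 = -12q + 6
  the predator's payoff to hunt Forest: q·(-5) + (1−q)·(-2) = -3q - 2
  -12q + 6 = -3q - 2  ⇒  -9q = -8  ⇒  q = 8/9.

q = 8/9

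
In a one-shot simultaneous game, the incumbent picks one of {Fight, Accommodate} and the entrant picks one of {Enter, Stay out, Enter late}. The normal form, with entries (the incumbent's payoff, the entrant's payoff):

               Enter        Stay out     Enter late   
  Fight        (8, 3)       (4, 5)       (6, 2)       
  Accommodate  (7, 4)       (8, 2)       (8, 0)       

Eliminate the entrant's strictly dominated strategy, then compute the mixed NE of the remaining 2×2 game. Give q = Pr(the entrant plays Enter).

q = 4/5

The entrant's strategy Enter late is strictly dominated by Stay out: 5 > 2 and 2 > 0. Eliminate Enter late.
The entrant's mix must leave the incumbent indifferent between Fight and Accommodate.
  the incumbent's expected payoff from Fight: q·8 + (1−q)·4 = 4q + 4
  the incumbent's expected payoff from Accommodate: q·7 + (1−q)·8 = -q + 8
  4q + 4 = -q + 8  ⇒  5q = 4  ⇒  q = 4/5.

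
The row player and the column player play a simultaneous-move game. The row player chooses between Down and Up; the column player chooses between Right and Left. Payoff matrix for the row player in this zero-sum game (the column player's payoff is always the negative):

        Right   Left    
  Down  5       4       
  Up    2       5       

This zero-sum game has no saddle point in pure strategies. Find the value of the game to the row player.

The column player's mix must leave the row player indifferent between Down and Up.
  the row player's expected payoff from Down: q·5 + (1−q)·4 = q + 4
  the row player's expected payoff from Up: q·2 + (1−q)·5 = -3q + 5
  q + 4 = -3q + 5  ⇒  4q = 1  ⇒  q = 1/4.
The value is the row player's expected payoff against this mix (using Down): (1/4)·5 + (3/4)·4 = 17/4.

v = 17/4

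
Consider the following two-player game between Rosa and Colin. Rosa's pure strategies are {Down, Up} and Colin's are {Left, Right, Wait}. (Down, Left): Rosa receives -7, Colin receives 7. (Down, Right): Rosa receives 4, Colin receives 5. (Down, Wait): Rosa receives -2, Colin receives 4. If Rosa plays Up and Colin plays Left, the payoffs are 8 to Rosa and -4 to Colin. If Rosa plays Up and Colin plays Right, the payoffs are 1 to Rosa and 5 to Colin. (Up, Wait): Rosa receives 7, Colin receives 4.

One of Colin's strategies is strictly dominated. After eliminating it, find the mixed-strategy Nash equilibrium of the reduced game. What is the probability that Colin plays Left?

Colin's strategy Wait is strictly dominated by Right: 5 > 4 and 5 > 4. Eliminate Wait.
Colin's mix must leave Rosa indifferent between Down and Up.
  Rosa's payoff from Down: q·(-7) + (1−q)·4 = -11q + 4
  Rosa's payoff from Up: q·8 + (1−q)·1 = 7q + 1
  -11q + 4 = 7q + 1  ⇒  -18q = -3  ⇒  q = 1/6.

q = 1/6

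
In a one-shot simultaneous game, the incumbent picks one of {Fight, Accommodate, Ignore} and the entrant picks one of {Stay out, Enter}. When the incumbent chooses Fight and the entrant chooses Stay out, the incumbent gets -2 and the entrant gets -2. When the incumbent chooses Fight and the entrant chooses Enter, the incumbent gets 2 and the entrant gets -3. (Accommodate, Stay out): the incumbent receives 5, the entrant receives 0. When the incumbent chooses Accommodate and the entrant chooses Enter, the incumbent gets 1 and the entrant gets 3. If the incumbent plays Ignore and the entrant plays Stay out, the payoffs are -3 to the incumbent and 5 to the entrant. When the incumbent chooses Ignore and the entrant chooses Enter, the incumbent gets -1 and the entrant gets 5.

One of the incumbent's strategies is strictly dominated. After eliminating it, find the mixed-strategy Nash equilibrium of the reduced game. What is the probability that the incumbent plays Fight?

The incumbent's strategy Ignore is strictly dominated by Fight: -2 > -3 and 2 > -1. Eliminate Ignore.
For the entrant to be willing to mix, the entrant must be indifferent between Stay out and Enter, which pins down the incumbent's mix.
  the entrant's payoff from Stay out: p·(-2) + (1−p)·0 = -2p
  the entrant's payoff from Enter: p·(-3) + (1−p)·3 = -6p + 3
  -2p = -6p + 3  ⇒  4p = 3  ⇒  p = 3/4.

p = 3/4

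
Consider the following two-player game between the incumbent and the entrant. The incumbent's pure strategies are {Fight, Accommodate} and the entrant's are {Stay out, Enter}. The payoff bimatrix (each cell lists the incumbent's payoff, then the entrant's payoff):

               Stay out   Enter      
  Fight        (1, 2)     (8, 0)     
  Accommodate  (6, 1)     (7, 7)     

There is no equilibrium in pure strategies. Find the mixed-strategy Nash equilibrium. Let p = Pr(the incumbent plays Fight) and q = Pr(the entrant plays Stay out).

The incumbent's mix must leave the entrant indifferent between Stay out and Enter.
  the entrant's payoff from Stay out: p·2 + (1−p)·1 = p + 1
  the entrant's payoff from Enter: p·0 + (1−p)·7 = -7p + 7
  p + 1 = -7p + 7  ⇒  8p = 6  ⇒  p = 3/4.
In a mixed equilibrium the incumbent is indifferent between Fight and Accommodate; this condition fixes q.
  the incumbent's payoff from Fight: q·1 + (1−q)·8 = -7q + 8
  the incumbent's payoff from Accommodate: q·6 + (1−q)·7 = -q + 7
  -7q + 8 = -q + 7  ⇒  -6q = -1  ⇒  q = 1/6.

p = 3/4, q = 1/6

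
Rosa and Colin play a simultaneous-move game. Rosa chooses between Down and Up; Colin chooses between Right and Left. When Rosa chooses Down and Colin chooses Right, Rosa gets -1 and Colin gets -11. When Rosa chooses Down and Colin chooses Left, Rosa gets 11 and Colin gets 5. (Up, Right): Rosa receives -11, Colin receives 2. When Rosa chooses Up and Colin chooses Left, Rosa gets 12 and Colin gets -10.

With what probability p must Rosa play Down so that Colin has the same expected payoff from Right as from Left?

In a mixed equilibrium Colin is indifferent between Right and Left; this condition fixes p.
  Colin's expected payoff from Right: p·(-11) + (1−p)·2 = -13p + 2
  Colin's expected payoff from Left: p·5 + (1−p)·(-10) = 15p - 10
  -13p + 2 = 15p - 10  ⇒  -28p = -12  ⇒  p = 3/7.

p = 3/7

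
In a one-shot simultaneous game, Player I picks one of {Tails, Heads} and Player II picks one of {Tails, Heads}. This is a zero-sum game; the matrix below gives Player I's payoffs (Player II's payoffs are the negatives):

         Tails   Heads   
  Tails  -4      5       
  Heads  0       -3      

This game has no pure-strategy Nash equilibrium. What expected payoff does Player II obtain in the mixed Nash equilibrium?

Player II's indifference between Tails and Heads determines Player I's mixing probability p:
  Player II's payoff from Tails: p·4 + (1−p)·0 = 4p
  Player II's payoff from Heads: p·(-5) + (1−p)·3 = -8p + 3
  4p = -8p + 3  ⇒  12p = 3  ⇒  p = 1/4.
At equilibrium Player II is indifferent across columns, so Player II's payoff equals the payoff from Tails: (1/4)·4 + (3/4)·0 = 1.

1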